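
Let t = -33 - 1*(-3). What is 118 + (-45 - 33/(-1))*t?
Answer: 478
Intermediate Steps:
t = -30 (t = -33 + 3 = -30)
118 + (-45 - 33/(-1))*t = 118 + (-45 - 33/(-1))*(-30) = 118 + (-45 - 33*(-1))*(-30) = 118 + (-45 - 1*(-33))*(-30) = 118 + (-45 + 33)*(-30) = 118 - 12*(-30) = 118 + 360 = 478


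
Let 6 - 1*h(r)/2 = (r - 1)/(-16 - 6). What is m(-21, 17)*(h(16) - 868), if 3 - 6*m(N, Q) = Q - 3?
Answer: 9401/6 ≈ 1566.8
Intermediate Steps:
m(N, Q) = 1 - Q/6 (m(N, Q) = ½ - (Q - 3)/6 = ½ - (-3 + Q)/6 = ½ + (½ - Q/6) = 1 - Q/6)
h(r) = 131/11 + r/11 (h(r) = 12 - 2*(r - 1)/(-16 - 6) = 12 - 2*(-1 + r)/(-22) = 12 - 2*(-1 + r)*(-1)/22 = 12 - 2*(1/22 - r/22) = 12 + (-1/11 + r/11) = 131/11 + r/11)
m(-21, 17)*(h(16) - 868) = (1 - ⅙*17)*((131/11 + (1/11)*16) - 868) = (1 - 17/6)*((131/11 + 16/11) - 868) = -11*(147/11 - 868)/6 = -11/6*(-9401/11) = 9401/6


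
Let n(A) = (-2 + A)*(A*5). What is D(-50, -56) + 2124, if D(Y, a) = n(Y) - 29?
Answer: 15095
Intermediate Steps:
n(A) = 5*A*(-2 + A) (n(A) = (-2 + A)*(5*A) = 5*A*(-2 + A))
D(Y, a) = -29 + 5*Y*(-2 + Y) (D(Y, a) = 5*Y*(-2 + Y) - 29 = -29 + 5*Y*(-2 + Y))
D(-50, -56) + 2124 = (-29 + 5*(-50)*(-2 - 50)) + 2124 = (-29 + 5*(-50)*(-52)) + 2124 = (-29 + 13000) + 2124 = 12971 + 2124 = 15095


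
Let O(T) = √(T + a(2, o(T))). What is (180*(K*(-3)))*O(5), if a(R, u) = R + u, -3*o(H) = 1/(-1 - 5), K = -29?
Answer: 2610*√254 ≈ 41597.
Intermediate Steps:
o(H) = 1/18 (o(H) = -1/(3*(-1 - 5)) = -⅓/(-6) = -⅓*(-⅙) = 1/18)
O(T) = √(37/18 + T) (O(T) = √(T + (2 + 1/18)) = √(T + 37/18) = √(37/18 + T))
(180*(K*(-3)))*O(5) = (180*(-29*(-3)))*(√(74 + 36*5)/6) = (180*87)*(√(74 + 180)/6) = 15660*(√254/6) = 2610*√254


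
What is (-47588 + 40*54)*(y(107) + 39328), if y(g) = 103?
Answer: -1791271468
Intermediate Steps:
(-47588 + 40*54)*(y(107) + 39328) = (-47588 + 40*54)*(103 + 39328) = (-47588 + 2160)*39431 = -45428*39431 = -1791271468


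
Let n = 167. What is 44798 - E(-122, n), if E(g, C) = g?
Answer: 44920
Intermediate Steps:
44798 - E(-122, n) = 44798 - 1*(-122) = 44798 + 122 = 44920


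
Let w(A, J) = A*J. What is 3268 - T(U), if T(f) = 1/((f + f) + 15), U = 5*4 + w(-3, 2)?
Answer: 140523/43 ≈ 3268.0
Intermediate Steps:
U = 14 (U = 5*4 - 3*2 = 20 - 6 = 14)
T(f) = 1/(15 + 2*f) (T(f) = 1/(2*f + 15) = 1/(15 + 2*f))
3268 - T(U) = 3268 - 1/(15 + 2*14) = 3268 - 1/(15 + 28) = 3268 - 1/43 = 140523/43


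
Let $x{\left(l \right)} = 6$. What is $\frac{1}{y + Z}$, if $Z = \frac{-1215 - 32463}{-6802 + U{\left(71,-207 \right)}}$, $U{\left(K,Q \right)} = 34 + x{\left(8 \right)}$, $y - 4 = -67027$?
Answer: $- \frac{1127}{75529308} \approx -1.4921 \cdot 10^{-5}$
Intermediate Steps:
$y = -67023$ ($y = 4 - 67027 = -67023$)
$U{\left(K,Q \right)} = 40$ ($U{\left(K,Q \right)} = 34 + 6 = 40$)
$Z = \frac{5613}{1127}$ ($Z = \frac{-1215 - 32463}{-6802 + 40} = - \frac{33678}{-6762} = \left(-33678\right) \left(- \frac{1}{6762}\right) = \frac{5613}{1127} \approx 4.9805$)
$\frac{1}{y + Z} = \frac{1}{-67023 + \frac{5613}{1127}} = \frac{1}{- \frac{75529308}{1127}} = - \frac{1127}{75529308}$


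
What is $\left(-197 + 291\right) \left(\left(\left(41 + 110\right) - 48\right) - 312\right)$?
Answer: $-19646$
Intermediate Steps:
$\left(-197 + 291\right) \left(\left(\left(41 + 110\right) - 48\right) - 312\right) = 94 \left(\left(151 - 48\right) - 312\right) = 94 \left(103 - 312\right) = 94 \left(-209\right) = -19646$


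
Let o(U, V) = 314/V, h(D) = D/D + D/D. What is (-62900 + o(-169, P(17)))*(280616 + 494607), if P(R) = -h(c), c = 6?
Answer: -48883236711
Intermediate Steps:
h(D) = 2 (h(D) = 1 + 1 = 2)
P(R) = -2 (P(R) = -1*2 = -2)
(-62900 + o(-169, P(17)))*(280616 + 494607) = (-62900 + 314/(-2))*(280616 + 494607) = (-62900 + 314*(-½))*775223 = (-62900 - 157)*775223 = -63057*775223 = -48883236711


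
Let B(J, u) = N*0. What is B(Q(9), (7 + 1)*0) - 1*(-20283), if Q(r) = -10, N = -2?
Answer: 20283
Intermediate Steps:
B(J, u) = 0 (B(J, u) = -2*0 = 0)
B(Q(9), (7 + 1)*0) - 1*(-20283) = 0 - 1*(-20283) = 0 + 20283 = 20283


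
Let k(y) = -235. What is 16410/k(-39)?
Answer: -3282/47 ≈ -69.830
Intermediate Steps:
16410/k(-39) = 16410/(-235) = 16410*(-1/235) = -3282/47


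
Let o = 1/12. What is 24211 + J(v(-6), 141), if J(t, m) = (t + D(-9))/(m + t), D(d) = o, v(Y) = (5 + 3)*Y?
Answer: 27018901/1116 ≈ 24211.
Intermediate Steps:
v(Y) = 8*Y
o = 1/12 ≈ 0.083333
D(d) = 1/12
J(t, m) = (1/12 + t)/(m + t) (J(t, m) = (t + 1/12)/(m + t) = (1/12 + t)/(m + t))
24211 + J(v(-6), 141) = 24211 + (1/12 + 8*(-6))/(141 + 8*(-6)) = 24211 + (1/12 - 48)/(141 - 48) = 24211 - 575/12/93 = 24211 + (1/93)*(-575/12) = 24211 - 575/1116 = 27018901/1116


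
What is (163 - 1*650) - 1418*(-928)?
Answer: 1315417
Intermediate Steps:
(163 - 1*650) - 1418*(-928) = (163 - 650) + 1315904 = -487 + 1315904 = 1315417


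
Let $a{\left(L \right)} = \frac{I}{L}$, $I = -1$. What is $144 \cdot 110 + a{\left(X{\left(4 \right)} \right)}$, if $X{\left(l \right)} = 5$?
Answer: $\frac{79199}{5} \approx 15840.0$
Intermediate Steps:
$a{\left(L \right)} = - \frac{1}{L}$
$144 \cdot 110 + a{\left(X{\left(4 \right)} \right)} = 144 \cdot 110 - \frac{1}{5} = 15840 - \frac{1}{5} = \frac{79199}{5}$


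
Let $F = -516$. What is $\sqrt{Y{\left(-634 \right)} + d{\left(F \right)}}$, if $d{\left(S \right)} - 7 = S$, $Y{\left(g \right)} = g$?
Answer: $3 i \sqrt{127} \approx 33.808 i$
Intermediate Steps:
$d{\left(S \right)} = 7 + S$
$\sqrt{Y{\left(-634 \right)} + d{\left(F \right)}} = \sqrt{-634 + \left(7 - 516\right)} = \sqrt{-634 - 509} = \sqrt{-1143} = 3 i \sqrt{127}$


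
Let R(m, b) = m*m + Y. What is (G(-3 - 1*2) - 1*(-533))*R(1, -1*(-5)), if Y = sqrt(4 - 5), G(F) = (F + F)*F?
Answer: 583 + 583*I ≈ 583.0 + 583.0*I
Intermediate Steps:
G(F) = 2*F**2 (G(F) = (2*F)*F = 2*F**2)
Y = I (Y = sqrt(-1) = I ≈ 1.0*I)
R(m, b) = I + m**2 (R(m, b) = m*m + I = m**2 + I = I + m**2)
(G(-3 - 1*2) - 1*(-533))*R(1, -1*(-5)) = (2*(-3 - 1*2)**2 - 1*(-533))*(I + 1**2) = (2*(-3 - 2)**2 + 533)*(I + 1) = (2*(-5)**2 + 533)*(1 + I) = (2*25 + 533)*(1 + I) = (50 + 533)*(1 + I) = 583*(1 + I) = 583 + 583*I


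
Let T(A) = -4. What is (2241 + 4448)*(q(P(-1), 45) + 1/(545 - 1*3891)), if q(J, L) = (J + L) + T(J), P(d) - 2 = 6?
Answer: 1096681617/3346 ≈ 3.2776e+5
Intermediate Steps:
P(d) = 8 (P(d) = 2 + 6 = 8)
q(J, L) = -4 + J + L (q(J, L) = (J + L) - 4 = -4 + J + L)
(2241 + 4448)*(q(P(-1), 45) + 1/(545 - 1*3891)) = (2241 + 4448)*((-4 + 8 + 45) + 1/(545 - 1*3891)) = 6689*(49 + 1/(545 - 3891)) = 6689*(49 + 1/(-3346)) = 6689*(49 - 1/3346) = 6689*(163953/3346) = 1096681617/3346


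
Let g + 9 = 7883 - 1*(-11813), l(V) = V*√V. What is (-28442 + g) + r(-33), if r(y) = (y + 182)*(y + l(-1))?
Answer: -13672 - 149*I ≈ -13672.0 - 149.0*I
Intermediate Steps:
l(V) = V^(3/2)
g = 19687 (g = -9 + (7883 - 1*(-11813)) = -9 + (7883 + 11813) = -9 + 19696 = 19687)
r(y) = (182 + y)*(y - I) (r(y) = (y + 182)*(y + (-1)^(3/2)) = (182 + y)*(y - I))
(-28442 + g) + r(-33) = (-28442 + 19687) + ((-33)² - 182*I - 33*(182 - I)) = -8755 + (1089 - 182*I + (-6006 + 33*I)) = -8755 + (-4917 - 149*I) = -13672 - 149*I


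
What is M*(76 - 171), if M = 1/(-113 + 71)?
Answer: 95/42 ≈ 2.2619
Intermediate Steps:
M = -1/42 (M = 1/(-42) = -1/42 ≈ -0.023810)
M*(76 - 171) = -(76 - 171)/42 = -1/42*(-95) = 95/42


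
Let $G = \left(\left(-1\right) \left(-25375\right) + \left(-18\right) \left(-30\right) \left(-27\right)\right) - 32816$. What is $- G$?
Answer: $22021$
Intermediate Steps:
$G = -22021$ ($G = \left(25375 + 540 \left(-27\right)\right) - 32816 = \left(25375 - 14580\right) - 32816 = 10795 - 32816 = -22021$)
$- G = \left(-1\right) \left(-22021\right) = 22021$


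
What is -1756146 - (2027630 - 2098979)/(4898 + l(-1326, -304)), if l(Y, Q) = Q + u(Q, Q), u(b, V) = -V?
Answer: -8601531759/4898 ≈ -1.7561e+6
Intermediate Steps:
l(Y, Q) = 0 (l(Y, Q) = Q - Q = 0)
-1756146 - (2027630 - 2098979)/(4898 + l(-1326, -304)) = -1756146 - (2027630 - 2098979)/(4898 + 0) = -1756146 - (-71349)/4898 = -1756146 - 1*(-71349/4898) = -1756146 + 71349/4898 = -8601531759/4898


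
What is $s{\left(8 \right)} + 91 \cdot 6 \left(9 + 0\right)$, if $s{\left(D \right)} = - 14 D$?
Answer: $4802$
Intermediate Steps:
$s{\left(8 \right)} + 91 \cdot 6 \left(9 + 0\right) = \left(-14\right) 8 + 91 \cdot 6 \left(9 + 0\right) = -112 + 91 \cdot 6 \cdot 9 = -112 + 91 \cdot 54 = -112 + 4914 = 4802$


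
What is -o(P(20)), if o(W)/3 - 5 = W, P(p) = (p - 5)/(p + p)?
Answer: -129/8 ≈ -16.125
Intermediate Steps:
P(p) = (-5 + p)/(2*p) (P(p) = (-5 + p)/((2*p)) = (-5 + p)*(1/(2*p)) = (-5 + p)/(2*p))
o(W) = 15 + 3*W
-o(P(20)) = -(15 + 3*((½)*(-5 + 20)/20)) = -(15 + 3*((½)*(1/20)*15)) = -(15 + 3*(3/8)) = -(15 + 9/8) = -1*129/8 = -129/8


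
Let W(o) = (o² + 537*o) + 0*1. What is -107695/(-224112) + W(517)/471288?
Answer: 1029035857/628698192 ≈ 1.6368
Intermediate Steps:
W(o) = o² + 537*o (W(o) = (o² + 537*o) + 0 = o² + 537*o)
-107695/(-224112) + W(517)/471288 = -107695/(-224112) + (517*(537 + 517))/471288 = -107695*(-1/224112) + (517*1054)*(1/471288) = 15385/32016 + 544918*(1/471288) = 15385/32016 + 272459/235644 = 1029035857/628698192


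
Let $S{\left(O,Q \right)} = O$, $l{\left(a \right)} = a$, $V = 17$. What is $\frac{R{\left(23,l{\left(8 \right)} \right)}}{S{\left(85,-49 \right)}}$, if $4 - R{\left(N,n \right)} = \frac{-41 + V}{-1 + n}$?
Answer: $\frac{52}{595} \approx 0.087395$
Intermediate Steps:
$R{\left(N,n \right)} = 4 + \frac{24}{-1 + n}$ ($R{\left(N,n \right)} = 4 - \frac{-41 + 17}{-1 + n} = 4 - - \frac{24}{-1 + n} = 4 + \frac{24}{-1 + n}$)
$\frac{R{\left(23,l{\left(8 \right)} \right)}}{S{\left(85,-49 \right)}} = \frac{4 \frac{1}{-1 + 8} \left(5 + 8\right)}{85} = 4 \cdot \frac{1}{7} \cdot 13 \cdot \frac{1}{85} = \frac{52}{7} \cdot \frac{1}{85} = \frac{52}{595}$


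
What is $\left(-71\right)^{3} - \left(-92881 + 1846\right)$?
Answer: $-266876$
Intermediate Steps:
$\left(-71\right)^{3} - \left(-92881 + 1846\right) = -357911 - -91035 = -357911 + 91035 = -266876$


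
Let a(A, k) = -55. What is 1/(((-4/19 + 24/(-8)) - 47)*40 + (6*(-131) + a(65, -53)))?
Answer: -19/54139 ≈ -0.00035095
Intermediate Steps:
1/(((-4/19 + 24/(-8)) - 47)*40 + (6*(-131) + a(65, -53))) = 1/(((-4/19 + 24/(-8)) - 47)*40 + (6*(-131) - 55)) = 1/(((-4*1/19 + 24*(-1/8)) - 47)*40 + (-786 - 55)) = 1/(((-4/19 - 3) - 47)*40 - 841) = 1/((-61/19 - 47)*40 - 841) = 1/(-954/19*40 - 841) = 1/(-38160/19 - 841) = 1/(-54139/19) = -19/54139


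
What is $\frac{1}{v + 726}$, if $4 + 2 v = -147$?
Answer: $\frac{2}{1301} \approx 0.0015373$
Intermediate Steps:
$v = - \frac{151}{2}$ ($v = -2 + \frac{1}{2} \left(-147\right) = -2 - \frac{147}{2} = - \frac{151}{2} \approx -75.5$)
$\frac{1}{v + 726} = \frac{1}{- \frac{151}{2} + 726} = \frac{1}{\frac{1301}{2}} = \frac{2}{1301}$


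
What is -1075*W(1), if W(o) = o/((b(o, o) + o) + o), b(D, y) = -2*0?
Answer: -1075/2 ≈ -537.50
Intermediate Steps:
b(D, y) = 0
W(o) = 1/2 (W(o) = o/((0 + o) + o) = o/(o + o) = o/((2*o)) = o*(1/(2*o)) = 1/2)
-1075*W(1) = -1075*1/2 = -1075/2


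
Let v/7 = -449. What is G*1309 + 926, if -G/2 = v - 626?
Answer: 9868168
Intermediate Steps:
v = -3143 (v = 7*(-449) = -3143)
G = 7538 (G = -2*(-3143 - 626) = -2*(-3769) = 7538)
G*1309 + 926 = 7538*1309 + 926 = 9867242 + 926 = 9868168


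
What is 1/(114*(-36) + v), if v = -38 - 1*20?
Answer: -1/4162 ≈ -0.00024027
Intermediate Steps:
v = -58 (v = -38 - 20 = -58)
1/(114*(-36) + v) = 1/(114*(-36) - 58) = 1/(-4104 - 58) = 1/(-4162) = -1/4162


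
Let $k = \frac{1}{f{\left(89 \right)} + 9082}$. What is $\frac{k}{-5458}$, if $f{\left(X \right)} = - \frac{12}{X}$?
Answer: $- \frac{89}{4411624988} \approx -2.0174 \cdot 10^{-8}$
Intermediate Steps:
$k = \frac{89}{808286}$ ($k = \frac{1}{- \frac{12}{89} + 9082} = \frac{1}{\frac{808286}{89}} = \frac{89}{808286} \approx 0.00011011$)
$\frac{k}{-5458} = \frac{89}{808286 \left(-5458\right)} = \frac{89}{808286} \left(- \frac{1}{5458}\right) = - \frac{89}{4411624988}$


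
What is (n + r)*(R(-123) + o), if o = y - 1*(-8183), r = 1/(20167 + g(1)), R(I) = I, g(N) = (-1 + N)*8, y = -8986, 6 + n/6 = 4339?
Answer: -485503343642/20167 ≈ -2.4074e+7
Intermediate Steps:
n = 25998 (n = -36 + 6*4339 = -36 + 26034 = 25998)
g(N) = -8 + 8*N
r = 1/20167 (r = 1/(20167 + (-8 + 8*1)) = 1/(20167 + (-8 + 8)) = 1/(20167 + 0) = 1/20167 ≈ 4.9586e-5)
o = -803 (o = -8986 - 1*(-8183) = -8986 + 8183 = -803)
(n + r)*(R(-123) + o) = (25998 + 1/20167)*(-123 - 803) = (524301667/20167)*(-926) = -485503343642/20167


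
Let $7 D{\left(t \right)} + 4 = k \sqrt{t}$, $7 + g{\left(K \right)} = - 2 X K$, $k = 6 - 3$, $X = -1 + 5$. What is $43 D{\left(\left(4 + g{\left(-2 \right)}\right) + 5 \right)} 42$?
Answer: $-1032 + 2322 \sqrt{2} \approx 2251.8$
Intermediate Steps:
$X = 4$
$k = 3$
$g{\left(K \right)} = -7 - 8 K$ ($g{\left(K \right)} = -7 + \left(-2\right) 4 K = -7 - 8 K$)
$D{\left(t \right)} = - \frac{4}{7} + \frac{3 \sqrt{t}}{7}$
$43 D{\left(\left(4 + g{\left(-2 \right)}\right) + 5 \right)} 42 = 43 \left(- \frac{4}{7} + \frac{3 \sqrt{\left(4 - -9\right) + 5}}{7}\right) 42 = 43 \left(- \frac{4}{7} + \frac{3 \sqrt{\left(4 + \left(-7 + 16\right)\right) + 5}}{7}\right) 42 = 43 \left(- \frac{4}{7} + \frac{3 \sqrt{\left(4 + 9\right) + 5}}{7}\right) 42 = 43 \left(- \frac{4}{7} + \frac{3 \sqrt{13 + 5}}{7}\right) 42 = 43 \left(- \frac{4}{7} + \frac{3 \sqrt{18}}{7}\right) 42 = 43 \left(- \frac{4}{7} + \frac{3 \cdot 3 \sqrt{2}}{7}\right) 42 = 43 \left(- \frac{4}{7} + \frac{9 \sqrt{2}}{7}\right) 42 = \left(- \frac{172}{7} + \frac{387 \sqrt{2}}{7}\right) 42 = -1032 + 2322 \sqrt{2}$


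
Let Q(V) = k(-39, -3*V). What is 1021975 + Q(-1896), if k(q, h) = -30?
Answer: 1021945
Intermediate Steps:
Q(V) = -30
1021975 + Q(-1896) = 1021975 - 30 = 1021945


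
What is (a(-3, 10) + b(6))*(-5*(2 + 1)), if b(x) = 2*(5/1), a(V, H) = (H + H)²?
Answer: -6150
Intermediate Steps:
a(V, H) = 4*H² (a(V, H) = (2*H)² = 4*H²)
b(x) = 10 (b(x) = 2*(5*1) = 2*5 = 10)
(a(-3, 10) + b(6))*(-5*(2 + 1)) = (4*10² + 10)*(-5*(2 + 1)) = (4*100 + 10)*(-5*3) = (400 + 10)*(-15) = 410*(-15) = -6150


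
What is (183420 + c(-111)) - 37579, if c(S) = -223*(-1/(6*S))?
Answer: 97129883/666 ≈ 1.4584e+5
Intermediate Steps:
c(S) = 223/(6*S) (c(S) = -223*(-1/(6*S)) = -(-223)/(6*S) = 223/(6*S))
(183420 + c(-111)) - 37579 = (183420 + (223/6)/(-111)) - 37579 = (183420 + (223/6)*(-1/111)) - 37579 = (183420 - 223/666) - 37579 = 122157497/666 - 37579 = 97129883/666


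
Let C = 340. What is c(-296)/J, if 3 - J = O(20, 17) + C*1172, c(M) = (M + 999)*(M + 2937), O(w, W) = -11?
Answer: -1856623/398466 ≈ -4.6594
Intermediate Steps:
c(M) = (999 + M)*(2937 + M)
J = -398466 (J = 3 - (-11 + 340*1172) = 3 - (-11 + 398480) = 3 - 1*398469 = 3 - 398469 = -398466)
c(-296)/J = (2934063 + (-296)² + 3936*(-296))/(-398466) = (2934063 + 87616 - 1165056)*(-1/398466) = 1856623*(-1/398466) = -1856623/398466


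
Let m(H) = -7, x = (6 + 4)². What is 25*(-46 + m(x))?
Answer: -1325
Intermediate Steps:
x = 100 (x = 10² = 100)
25*(-46 + m(x)) = 25*(-46 - 7) = 25*(-53) = -1325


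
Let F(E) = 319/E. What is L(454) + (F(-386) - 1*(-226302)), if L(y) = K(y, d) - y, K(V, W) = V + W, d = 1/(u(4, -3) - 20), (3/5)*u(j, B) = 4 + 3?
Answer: 2183805167/9650 ≈ 2.2630e+5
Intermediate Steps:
u(j, B) = 35/3 (u(j, B) = 5*(4 + 3)/3 = (5/3)*7 = 35/3)
d = -3/25 (d = 1/(35/3 - 20) = 1/(-25/3) = -3/25 ≈ -0.12000)
L(y) = -3/25 (L(y) = (y - 3/25) - y = (-3/25 + y) - y = -3/25)
L(454) + (F(-386) - 1*(-226302)) = -3/25 + (319/(-386) - 1*(-226302)) = -3/25 + (319*(-1/386) + 226302) = -3/25 + (-319/386 + 226302) = -3/25 + 87352253/386 = 2183805167/9650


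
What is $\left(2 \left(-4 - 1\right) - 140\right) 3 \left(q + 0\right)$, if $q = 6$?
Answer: $-2700$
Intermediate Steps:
$\left(2 \left(-4 - 1\right) - 140\right) 3 \left(q + 0\right) = \left(2 \left(-4 - 1\right) - 140\right) 3 \left(6 + 0\right) = \left(2 \left(-5\right) - 140\right) 3 \cdot 6 = \left(-10 - 140\right) 18 = \left(-150\right) 18 = -2700$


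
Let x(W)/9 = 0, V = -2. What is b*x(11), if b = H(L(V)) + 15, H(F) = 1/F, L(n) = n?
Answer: 0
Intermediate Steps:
x(W) = 0 (x(W) = 9*0 = 0)
b = 29/2 (b = 1/(-2) + 15 = -½ + 15 = 29/2 ≈ 14.500)
b*x(11) = (29/2)*0 = 0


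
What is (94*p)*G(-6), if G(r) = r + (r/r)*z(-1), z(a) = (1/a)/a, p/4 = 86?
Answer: -161680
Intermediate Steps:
p = 344 (p = 4*86 = 344)
z(a) = a⁻² (z(a) = 1/(a*a) = a⁻²)
G(r) = 1 + r (G(r) = r + (r/r)/(-1)² = r + 1*1 = r + 1 = 1 + r)
(94*p)*G(-6) = (94*344)*(1 - 6) = 32336*(-5) = -161680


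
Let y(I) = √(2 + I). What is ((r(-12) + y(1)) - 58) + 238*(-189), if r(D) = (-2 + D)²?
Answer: -44844 + √3 ≈ -44842.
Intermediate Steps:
((r(-12) + y(1)) - 58) + 238*(-189) = (((-2 - 12)² + √(2 + 1)) - 58) + 238*(-189) = (((-14)² + √3) - 58) - 44982 = ((196 + √3) - 58) - 44982 = (138 + √3) - 44982 = -44844 + √3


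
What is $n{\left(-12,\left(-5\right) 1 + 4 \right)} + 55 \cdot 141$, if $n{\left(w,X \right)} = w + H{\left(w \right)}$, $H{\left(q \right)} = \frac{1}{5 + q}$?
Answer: $\frac{54200}{7} \approx 7742.9$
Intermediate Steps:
$n{\left(w,X \right)} = w + \frac{1}{5 + w}$
$n{\left(-12,\left(-5\right) 1 + 4 \right)} + 55 \cdot 141 = \frac{1 - 12 \left(5 - 12\right)}{5 - 12} + 55 \cdot 141 = \frac{1 - -84}{-7} + 7755 = - \frac{1 + 84}{7} + 7755 = \left(- \frac{1}{7}\right) 85 + 7755 = - \frac{85}{7} + 7755 = \frac{54200}{7}$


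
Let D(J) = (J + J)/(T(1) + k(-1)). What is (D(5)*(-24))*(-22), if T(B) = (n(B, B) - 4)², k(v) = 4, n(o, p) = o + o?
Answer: 660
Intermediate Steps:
n(o, p) = 2*o
T(B) = (-4 + 2*B)² (T(B) = (2*B - 4)² = (-4 + 2*B)²)
D(J) = J/4 (D(J) = (J + J)/(4*(-2 + 1)² + 4) = (2*J)/(4*(-1)² + 4) = (2*J)/(4*1 + 4) = (2*J)/(4 + 4) = (2*J)/8 = (2*J)*(⅛) = J/4)
(D(5)*(-24))*(-22) = (((¼)*5)*(-24))*(-22) = ((5/4)*(-24))*(-22) = -30*(-22) = 660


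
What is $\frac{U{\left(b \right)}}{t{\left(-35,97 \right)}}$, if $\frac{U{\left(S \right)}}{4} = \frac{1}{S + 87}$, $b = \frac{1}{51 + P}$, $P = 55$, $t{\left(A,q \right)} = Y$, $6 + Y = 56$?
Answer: $\frac{212}{230575} \approx 0.00091944$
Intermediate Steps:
$Y = 50$ ($Y = -6 + 56 = 50$)
$t{\left(A,q \right)} = 50$
$b = \frac{1}{106}$ ($b = \frac{1}{51 + 55} = \frac{1}{106} \approx 0.009434$)
$U{\left(S \right)} = \frac{4}{87 + S}$ ($U{\left(S \right)} = \frac{4}{S + 87} = \frac{4}{87 + S}$)
$\frac{U{\left(b \right)}}{t{\left(-35,97 \right)}} = \frac{4 \frac{1}{87 + \frac{1}{106}}}{50} = \frac{4}{\frac{9223}{106}} \cdot \frac{1}{50} = 4 \cdot \frac{106}{9223} \cdot \frac{1}{50} = \frac{424}{9223} \cdot \frac{1}{50} = \frac{212}{230575}$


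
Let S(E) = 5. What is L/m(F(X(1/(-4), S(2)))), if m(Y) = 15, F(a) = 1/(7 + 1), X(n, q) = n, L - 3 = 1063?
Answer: 1066/15 ≈ 71.067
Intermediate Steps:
L = 1066 (L = 3 + 1063 = 1066)
F(a) = ⅛ (F(a) = 1/8 = ⅛)
L/m(F(X(1/(-4), S(2)))) = 1066/15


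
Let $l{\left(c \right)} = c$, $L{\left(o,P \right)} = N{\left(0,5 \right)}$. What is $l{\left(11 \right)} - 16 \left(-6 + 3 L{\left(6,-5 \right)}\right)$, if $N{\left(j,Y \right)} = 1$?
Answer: $59$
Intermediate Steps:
$L{\left(o,P \right)} = 1$
$l{\left(11 \right)} - 16 \left(-6 + 3 L{\left(6,-5 \right)}\right) = 11 - 16 \left(-6 + 3 \cdot 1\right) = 11 - 16 \left(-6 + 3\right) = 11 - -48 = 11 + 48 = 59$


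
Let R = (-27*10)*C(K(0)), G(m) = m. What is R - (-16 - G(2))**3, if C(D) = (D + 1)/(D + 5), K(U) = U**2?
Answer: 5778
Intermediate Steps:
C(D) = (1 + D)/(5 + D)
R = -54 (R = (-27*10)*((1 + 0**2)/(5 + 0**2)) = -270*(1 + 0)/(5 + 0) = -270/5 = -54 ≈ -54.000)
R - (-16 - G(2))**3 = -54 - (-16 - 1*2)**3 = -54 - (-16 - 2)**3 = -54 - 1*(-18)**3 = -54 - 1*(-5832) = -54 + 5832 = 5778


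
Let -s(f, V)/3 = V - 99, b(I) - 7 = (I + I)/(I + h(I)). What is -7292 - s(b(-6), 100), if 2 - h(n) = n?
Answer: -7289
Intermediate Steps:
h(n) = 2 - n
b(I) = 7 + I (b(I) = 7 + (I + I)/(I + (2 - I)) = 7 + (2*I)/2 = 7 + (2*I)*(½) = 7 + I)
s(f, V) = 297 - 3*V (s(f, V) = -3*(V - 99) = -3*(-99 + V) = 297 - 3*V)
-7292 - s(b(-6), 100) = -7292 - (297 - 3*100) = -7292 - (297 - 300) = -7292 - 1*(-3) = -7292 + 3 = -7289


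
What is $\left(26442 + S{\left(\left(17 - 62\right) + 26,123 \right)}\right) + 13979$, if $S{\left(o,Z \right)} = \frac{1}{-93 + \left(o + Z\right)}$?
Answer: $\frac{444632}{11} \approx 40421.0$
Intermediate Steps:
$S{\left(o,Z \right)} = \frac{1}{-93 + Z + o}$ ($S{\left(o,Z \right)} = \frac{1}{-93 + \left(Z + o\right)} = \frac{1}{-93 + Z + o}$)
$\left(26442 + S{\left(\left(17 - 62\right) + 26,123 \right)}\right) + 13979 = \left(26442 + \frac{1}{-93 + 123 + \left(\left(17 - 62\right) + 26\right)}\right) + 13979 = \left(26442 + \frac{1}{-93 + 123 + \left(-45 + 26\right)}\right) + 13979 = \left(26442 + \frac{1}{-93 + 123 - 19}\right) + 13979 = \left(26442 + \frac{1}{11}\right) + 13979 = \frac{290863}{11} + 13979 = \frac{444632}{11}$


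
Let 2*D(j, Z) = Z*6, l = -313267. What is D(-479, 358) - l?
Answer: 314341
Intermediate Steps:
D(j, Z) = 3*Z (D(j, Z) = (Z*6)/2 = (6*Z)/2 = 3*Z)
D(-479, 358) - l = 3*358 - 1*(-313267) = 1074 + 313267 = 314341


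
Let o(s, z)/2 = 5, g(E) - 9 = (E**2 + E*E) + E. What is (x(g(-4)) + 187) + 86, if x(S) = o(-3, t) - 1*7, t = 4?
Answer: 276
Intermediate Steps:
g(E) = 9 + E + 2*E**2 (g(E) = 9 + ((E**2 + E*E) + E) = 9 + ((E**2 + E**2) + E) = 9 + (2*E**2 + E) = 9 + (E + 2*E**2) = 9 + E + 2*E**2)
o(s, z) = 10 (o(s, z) = 2*5 = 10)
x(S) = 3 (x(S) = 10 - 1*7 = 10 - 7 = 3)
(x(g(-4)) + 187) + 86 = (3 + 187) + 86 = 190 + 86 = 276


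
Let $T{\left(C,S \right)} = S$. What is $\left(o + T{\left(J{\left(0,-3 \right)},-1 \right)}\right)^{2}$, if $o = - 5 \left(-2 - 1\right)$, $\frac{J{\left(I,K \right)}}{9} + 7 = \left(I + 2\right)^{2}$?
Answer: $196$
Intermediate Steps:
$J{\left(I,K \right)} = -63 + 9 \left(2 + I\right)^{2}$ ($J{\left(I,K \right)} = -63 + 9 \left(I + 2\right)^{2} = -63 + 9 \left(2 + I\right)^{2}$)
$o = 15$ ($o = - 5 \left(-3\right) = \left(-1\right) \left(-15\right) = 15$)
$\left(o + T{\left(J{\left(0,-3 \right)},-1 \right)}\right)^{2} = \left(15 - 1\right)^{2} = 14^{2} = 196$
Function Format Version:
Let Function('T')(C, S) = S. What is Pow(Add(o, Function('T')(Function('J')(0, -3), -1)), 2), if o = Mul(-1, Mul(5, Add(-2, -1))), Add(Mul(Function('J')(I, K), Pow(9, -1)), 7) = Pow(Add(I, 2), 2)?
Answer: 196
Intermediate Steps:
Function('J')(I, K) = Add(-63, Mul(9, Pow(Add(2, I), 2))) (Function('J')(I, K) = Add(-63, Mul(9, Pow(Add(I, 2), 2))) = Add(-63, Mul(9, Pow(Add(2, I), 2))))
o = 15 (o = Mul(-1, Mul(5, -3)) = Mul(-1, -15) = 15)
Pow(Add(o, Function('T')(Function('J')(0, -3), -1)), 2) = Pow(Add(15, -1), 2) = Pow(14, 2) = 196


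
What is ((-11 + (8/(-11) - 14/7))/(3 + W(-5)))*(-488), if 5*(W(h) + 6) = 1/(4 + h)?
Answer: -46055/22 ≈ -2093.4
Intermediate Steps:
W(h) = -6 + 1/(5*(4 + h))
((-11 + (8/(-11) - 14/7))/(3 + W(-5)))*(-488) = ((-11 + (8/(-11) - 14/7))/(3 + (-119 - 30*(-5))/(5*(4 - 5))))*(-488) = ((-11 + (8*(-1/11) - 14*⅐))/(3 + (⅕)*(-119 + 150)/(-1)))*(-488) = ((-11 + (-8/11 - 2))/(3 + (⅕)*(-1)*31))*(-488) = ((-11 - 30/11)/(3 - 31/5))*(-488) = -151/(11*(-16/5))*(-488) = -151/11*(-5/16)*(-488) = (755/176)*(-488) = -46055/22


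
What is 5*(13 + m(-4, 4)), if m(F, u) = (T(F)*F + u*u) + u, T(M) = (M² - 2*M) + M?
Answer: -235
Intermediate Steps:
T(M) = M² - M
m(F, u) = u + u² + F²*(-1 + F) (m(F, u) = ((F*(-1 + F))*F + u*u) + u = (F²*(-1 + F) + u²) + u = (u² + F²*(-1 + F)) + u = u + u² + F²*(-1 + F))
5*(13 + m(-4, 4)) = 5*(13 + (4 + 4² + (-4)²*(-1 - 4))) = 5*(13 + (4 + 16 + 16*(-5))) = 5*(13 + (4 + 16 - 80)) = 5*(13 - 60) = 5*(-47) = -235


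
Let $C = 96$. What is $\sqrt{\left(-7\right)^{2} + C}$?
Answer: $\sqrt{145} \approx 12.042$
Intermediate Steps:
$\sqrt{\left(-7\right)^{2} + C} = \sqrt{\left(-7\right)^{2} + 96} = \sqrt{49 + 96} = \sqrt{145}$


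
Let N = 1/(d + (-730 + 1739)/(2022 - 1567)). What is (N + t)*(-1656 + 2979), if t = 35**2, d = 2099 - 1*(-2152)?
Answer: 3136353551415/1935214 ≈ 1.6207e+6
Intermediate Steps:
d = 4251 (d = 2099 + 2152 = 4251)
N = 455/1935214 (N = 1/(4251 + (-730 + 1739)/(2022 - 1567)) = 1/(4251 + 1009/455) = 1/(1935214/455) = 455/1935214 ≈ 0.00023512)
t = 1225
(N + t)*(-1656 + 2979) = (455/1935214 + 1225)*(-1656 + 2979) = (2370637605/1935214)*1323 = 3136353551415/1935214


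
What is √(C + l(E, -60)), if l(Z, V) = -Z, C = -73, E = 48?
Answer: 11*I ≈ 11.0*I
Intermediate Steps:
√(C + l(E, -60)) = √(-73 - 1*48) = √(-73 - 48) = √(-121) = 11*I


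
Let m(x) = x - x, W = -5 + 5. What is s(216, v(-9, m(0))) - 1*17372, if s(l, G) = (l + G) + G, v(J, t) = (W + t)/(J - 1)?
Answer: -17156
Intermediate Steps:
W = 0
m(x) = 0
v(J, t) = t/(-1 + J) (v(J, t) = (0 + t)/(J - 1) = t/(-1 + J))
s(l, G) = l + 2*G (s(l, G) = (G + l) + G = l + 2*G)
s(216, v(-9, m(0))) - 1*17372 = (216 + 2*(0/(-1 - 9))) - 1*17372 = (216 + 2*(0/(-10))) - 17372 = (216 + 2*(0*(-⅒))) - 17372 = (216 + 2*0) - 17372 = (216 + 0) - 17372 = 216 - 17372 = -17156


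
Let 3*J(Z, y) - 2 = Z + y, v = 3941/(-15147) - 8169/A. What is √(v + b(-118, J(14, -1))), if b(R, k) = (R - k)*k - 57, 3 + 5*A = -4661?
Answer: 7*I*√1723798723130/356796 ≈ 25.759*I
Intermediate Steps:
A = -4664/5 (A = -⅗ + (⅕)*(-4661) = -⅗ - 4661/5 = -4664/5 ≈ -932.80)
v = 54572581/6422328 (v = 3941/(-15147) - 8169/(-4664/5) = 3941*(-1/15147) - 8169*(-5/4664) = -3941/15147 + 40845/4664 = 54572581/6422328 ≈ 8.4973)
J(Z, y) = ⅔ + Z/3 + y/3 (J(Z, y) = ⅔ + (Z + y)/3 = ⅔ + (Z/3 + y/3) = ⅔ + Z/3 + y/3)
b(R, k) = -57 + k*(R - k) (b(R, k) = k*(R - k) - 57 = -57 + k*(R - k))
√(v + b(-118, J(14, -1))) = √(54572581/6422328 + (-57 - (⅔ + (⅓)*14 + (⅓)*(-1))² - 118*(⅔ + (⅓)*14 + (⅓)*(-1)))) = √(54572581/6422328 + (-57 - (⅔ + 14/3 - ⅓)² - 118*(⅔ + 14/3 - ⅓))) = √(54572581/6422328 + (-57 - 1*5² - 118*5)) = √(54572581/6422328 + (-57 - 1*25 - 590)) = √(54572581/6422328 + (-57 - 25 - 590)) = √(54572581/6422328 - 672) = √(-4261231835/6422328) = 7*I*√1723798723130/356796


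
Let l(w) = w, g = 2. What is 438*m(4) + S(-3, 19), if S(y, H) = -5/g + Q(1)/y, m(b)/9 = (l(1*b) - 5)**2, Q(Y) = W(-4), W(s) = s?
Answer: 23645/6 ≈ 3940.8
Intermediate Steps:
Q(Y) = -4
m(b) = 9*(-5 + b)**2 (m(b) = 9*(1*b - 5)**2 = 9*(b - 5)**2 = 9*(-5 + b)**2)
S(y, H) = -5/2 - 4/y
438*m(4) + S(-3, 19) = 438*(9*(-5 + 4)**2) + (-5/2 - 4/(-3)) = 438*(9*(-1)**2) + (-5/2 - 4*(-1/3)) = 438*(9*1) + (-5/2 + 4/3) = 438*9 - 7/6 = 3942 - 7/6 = 23645/6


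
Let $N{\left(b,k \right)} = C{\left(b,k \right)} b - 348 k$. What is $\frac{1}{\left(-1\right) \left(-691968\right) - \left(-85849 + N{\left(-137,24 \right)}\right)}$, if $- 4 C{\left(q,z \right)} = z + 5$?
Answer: $\frac{4}{3140703} \approx 1.2736 \cdot 10^{-6}$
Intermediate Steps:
$C{\left(q,z \right)} = - \frac{5}{4} - \frac{z}{4}$ ($C{\left(q,z \right)} = - \frac{z + 5}{4} = - \frac{5 + z}{4} = - \frac{5}{4} - \frac{z}{4}$)
$N{\left(b,k \right)} = - 348 k + b \left(- \frac{5}{4} - \frac{k}{4}\right)$ ($N{\left(b,k \right)} = \left(- \frac{5}{4} - \frac{k}{4}\right) b - 348 k = b \left(- \frac{5}{4} - \frac{k}{4}\right) - 348 k = - 348 k + b \left(- \frac{5}{4} - \frac{k}{4}\right)$)
$\frac{1}{\left(-1\right) \left(-691968\right) - \left(-85849 + N{\left(-137,24 \right)}\right)} = \frac{1}{\left(-1\right) \left(-691968\right) - \left(-85849 - 8352 - - \frac{137 \left(5 + 24\right)}{4}\right)} = \frac{1}{691968 + \left(85849 - \left(-8352 - \left(- \frac{137}{4}\right) 29\right)\right)} = \frac{1}{691968 + \left(85849 - \left(-8352 + \frac{3973}{4}\right)\right)} = \frac{1}{691968 + \left(85849 - - \frac{29435}{4}\right)} = \frac{1}{691968 + \left(85849 + \frac{29435}{4}\right)} = \frac{1}{691968 + \frac{372831}{4}} = \frac{1}{\frac{3140703}{4}} = \frac{4}{3140703}$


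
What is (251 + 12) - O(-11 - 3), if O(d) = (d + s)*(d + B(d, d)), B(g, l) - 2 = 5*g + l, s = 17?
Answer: 551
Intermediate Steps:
B(g, l) = 2 + l + 5*g (B(g, l) = 2 + (5*g + l) = 2 + (l + 5*g) = 2 + l + 5*g)
O(d) = (2 + 7*d)*(17 + d) (O(d) = (d + 17)*(d + (2 + d + 5*d)) = (17 + d)*(d + (2 + 6*d)) = (17 + d)*(2 + 7*d) = (2 + 7*d)*(17 + d))
(251 + 12) - O(-11 - 3) = (251 + 12) - (34 + 7*(-11 - 3)² + 121*(-11 - 3)) = 263 - (34 + 7*(-14)² + 121*(-14)) = 263 - (34 + 7*196 - 1694) = 263 - (34 + 1372 - 1694) = 263 - 1*(-288) = 263 + 288 = 551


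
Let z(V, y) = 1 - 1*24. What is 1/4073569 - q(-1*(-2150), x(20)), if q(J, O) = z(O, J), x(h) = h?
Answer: 93692088/4073569 ≈ 23.000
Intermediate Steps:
z(V, y) = -23 (z(V, y) = 1 - 24 = -23)
q(J, O) = -23
1/4073569 - q(-1*(-2150), x(20)) = 1/4073569 - 1*(-23) = 1/4073569 + 23 = 93692088/4073569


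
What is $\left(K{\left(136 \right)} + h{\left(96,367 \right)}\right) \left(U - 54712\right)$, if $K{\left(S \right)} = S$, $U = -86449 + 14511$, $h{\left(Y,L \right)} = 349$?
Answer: $-61425250$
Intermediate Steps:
$U = -71938$
$\left(K{\left(136 \right)} + h{\left(96,367 \right)}\right) \left(U - 54712\right) = \left(136 + 349\right) \left(-71938 - 54712\right) = 485 \left(-126650\right) = -61425250$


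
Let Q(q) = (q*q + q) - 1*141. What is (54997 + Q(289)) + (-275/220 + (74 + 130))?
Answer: 555475/4 ≈ 1.3887e+5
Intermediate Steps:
Q(q) = -141 + q + q**2 (Q(q) = (q**2 + q) - 141 = (q + q**2) - 141 = -141 + q + q**2)
(54997 + Q(289)) + (-275/220 + (74 + 130)) = (54997 + (-141 + 289 + 289**2)) + (-275/220 + (74 + 130)) = (54997 + (-141 + 289 + 83521)) + (-275*1/220 + 204) = (54997 + 83669) + (-5/4 + 204) = 138666 + 811/4 = 555475/4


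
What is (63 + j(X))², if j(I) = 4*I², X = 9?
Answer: 149769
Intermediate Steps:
(63 + j(X))² = (63 + 4*9²)² = (63 + 4*81)² = (63 + 324)² = 387² = 149769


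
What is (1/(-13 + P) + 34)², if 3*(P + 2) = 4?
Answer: 1934881/1681 ≈ 1151.0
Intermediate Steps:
P = -⅔ (P = -2 + (⅓)*4 = -2 + 4/3 = -⅔ ≈ -0.66667)
(1/(-13 + P) + 34)² = (1/(-13 - ⅔) + 34)² = (1/(-41/3) + 34)² = (-3/41 + 34)² = (1391/41)² = 1934881/1681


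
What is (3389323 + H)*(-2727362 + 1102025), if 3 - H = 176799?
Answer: -5221438996599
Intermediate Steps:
H = -176796 (H = 3 - 1*176799 = 3 - 176799 = -176796)
(3389323 + H)*(-2727362 + 1102025) = (3389323 - 176796)*(-2727362 + 1102025) = 3212527*(-1625337) = -5221438996599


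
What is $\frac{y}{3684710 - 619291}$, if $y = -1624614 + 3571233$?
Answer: $\frac{1946619}{3065419} \approx 0.63503$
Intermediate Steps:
$y = 1946619$
$\frac{y}{3684710 - 619291} = \frac{1946619}{3684710 - 619291} = \frac{1946619}{3065419}$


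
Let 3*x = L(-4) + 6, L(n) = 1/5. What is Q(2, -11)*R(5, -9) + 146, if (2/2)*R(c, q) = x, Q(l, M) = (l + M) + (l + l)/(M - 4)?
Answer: 28541/225 ≈ 126.85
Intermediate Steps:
Q(l, M) = M + l + 2*l/(-4 + M) (Q(l, M) = (M + l) + (2*l)/(-4 + M) = (M + l) + 2*l/(-4 + M) = M + l + 2*l/(-4 + M))
L(n) = ⅕
x = 31/15 (x = (⅕ + 6)/3 = (⅓)*(31/5) = 31/15 ≈ 2.0667)
R(c, q) = 31/15
Q(2, -11)*R(5, -9) + 146 = (((-11)² - 4*(-11) - 2*2 - 11*2)/(-4 - 11))*(31/15) + 146 = ((121 + 44 - 4 - 22)/(-15))*(31/15) + 146 = -1/15*139*(31/15) + 146 = -139/15*31/15 + 146 = -4309/225 + 146 = 28541/225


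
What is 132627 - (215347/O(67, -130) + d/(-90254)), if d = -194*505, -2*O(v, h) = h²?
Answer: 50583049455869/381323150 ≈ 1.3265e+5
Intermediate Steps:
O(v, h) = -h²/2
d = -97970
132627 - (215347/O(67, -130) + d/(-90254)) = 132627 - (215347/((-½*(-130)²)) - 97970/(-90254)) = 132627 - (215347/((-½*16900)) - 97970*(-1/90254)) = 132627 - (215347/(-8450) + 48985/45127) = 132627 - (215347*(-1/8450) + 48985/45127) = 132627 - (-215347/8450 + 48985/45127) = 132627 - 1*(-9304040819/381323150) = 132627 + 9304040819/381323150 = 50583049455869/381323150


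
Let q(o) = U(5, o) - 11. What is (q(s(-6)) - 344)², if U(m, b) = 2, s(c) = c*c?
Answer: 124609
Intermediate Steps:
s(c) = c²
q(o) = -9 (q(o) = 2 - 11 = -9)
(q(s(-6)) - 344)² = (-9 - 344)² = (-353)² = 124609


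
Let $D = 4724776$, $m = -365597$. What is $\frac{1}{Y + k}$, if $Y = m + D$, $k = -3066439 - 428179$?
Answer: $\frac{1}{864561} \approx 1.1567 \cdot 10^{-6}$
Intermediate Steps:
$k = -3494618$ ($k = -3066439 - 428179 = -3494618$)
$Y = 4359179$ ($Y = -365597 + 4724776 = 4359179$)
$\frac{1}{Y + k} = \frac{1}{4359179 - 3494618} = \frac{1}{864561}$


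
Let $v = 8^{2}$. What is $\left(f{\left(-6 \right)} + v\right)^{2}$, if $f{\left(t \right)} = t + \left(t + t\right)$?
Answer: $2116$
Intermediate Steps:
$f{\left(t \right)} = 3 t$ ($f{\left(t \right)} = t + 2 t = 3 t$)
$v = 64$
$\left(f{\left(-6 \right)} + v\right)^{2} = \left(3 \left(-6\right) + 64\right)^{2} = \left(-18 + 64\right)^{2} = 46^{2} = 2116$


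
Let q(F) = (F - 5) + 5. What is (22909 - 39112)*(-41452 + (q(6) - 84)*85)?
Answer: 779072646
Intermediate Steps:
q(F) = F (q(F) = (-5 + F) + 5 = F)
(22909 - 39112)*(-41452 + (q(6) - 84)*85) = (22909 - 39112)*(-41452 + (6 - 84)*85) = -16203*(-41452 - 78*85) = -16203*(-41452 - 6630) = -16203*(-48082) = 779072646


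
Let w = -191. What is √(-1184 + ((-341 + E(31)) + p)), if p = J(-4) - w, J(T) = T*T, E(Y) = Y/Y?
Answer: I*√1317 ≈ 36.29*I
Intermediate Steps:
E(Y) = 1
J(T) = T²
p = 207 (p = (-4)² - 1*(-191) = 16 + 191 = 207)
√(-1184 + ((-341 + E(31)) + p)) = √(-1184 + ((-341 + 1) + 207)) = √(-1184 + (-340 + 207)) = √(-1184 - 133) = √(-1317) = I*√1317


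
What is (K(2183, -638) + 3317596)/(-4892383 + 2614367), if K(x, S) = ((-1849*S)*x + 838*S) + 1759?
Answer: -2577986857/2278016 ≈ -1131.7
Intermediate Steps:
K(x, S) = 1759 + 838*S - 1849*S*x (K(x, S) = (-1849*S*x + 838*S) + 1759 = (838*S - 1849*S*x) + 1759 = 1759 + 838*S - 1849*S*x)
(K(2183, -638) + 3317596)/(-4892383 + 2614367) = ((1759 + 838*(-638) - 1849*(-638)*2183) + 3317596)/(-4892383 + 2614367) = ((1759 - 534644 + 2575202146) + 3317596)/(-2278016) = (2574669261 + 3317596)*(-1/2278016) = 2577986857*(-1/2278016) = -2577986857/2278016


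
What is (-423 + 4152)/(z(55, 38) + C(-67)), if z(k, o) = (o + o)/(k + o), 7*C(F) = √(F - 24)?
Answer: 184496004/152869 - 32252121*I*√91/152869 ≈ 1206.9 - 2012.6*I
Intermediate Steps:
C(F) = √(-24 + F)/7 (C(F) = √(F - 24)/7 = √(-24 + F)/7)
z(k, o) = 2*o/(k + o) (z(k, o) = (2*o)/(k + o) = 2*o/(k + o))
(-423 + 4152)/(z(55, 38) + C(-67)) = (-423 + 4152)/(2*38/(55 + 38) + √(-24 - 67)/7) = 3729/(2*38/93 + √(-91)/7) = 3729/(2*38*(1/93) + (I*√91)/7) = 3729/(76/93 + I*√91/7)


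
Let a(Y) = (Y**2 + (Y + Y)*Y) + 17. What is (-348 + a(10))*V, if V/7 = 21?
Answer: -4557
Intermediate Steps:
V = 147 (V = 7*21 = 147)
a(Y) = 17 + 3*Y**2 (a(Y) = (Y**2 + (2*Y)*Y) + 17 = (Y**2 + 2*Y**2) + 17 = 3*Y**2 + 17 = 17 + 3*Y**2)
(-348 + a(10))*V = (-348 + (17 + 3*10**2))*147 = (-348 + (17 + 3*100))*147 = (-348 + (17 + 300))*147 = (-348 + 317)*147 = -31*147 = -4557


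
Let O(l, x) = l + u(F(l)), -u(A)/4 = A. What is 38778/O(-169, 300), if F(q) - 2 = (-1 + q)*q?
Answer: -38778/115097 ≈ -0.33692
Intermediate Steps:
F(q) = 2 + q*(-1 + q) (F(q) = 2 + (-1 + q)*q = 2 + q*(-1 + q))
u(A) = -4*A
O(l, x) = -8 - 4*l² + 5*l (O(l, x) = l - 4*(2 + l² - l) = l + (-8 - 4*l² + 4*l) = -8 - 4*l² + 5*l)
38778/O(-169, 300) = 38778/(-8 - 4*(-169)² + 5*(-169)) = 38778/(-8 - 4*28561 - 845) = 38778/(-8 - 114244 - 845) = 38778/(-115097) = 38778*(-1/115097) = -38778/115097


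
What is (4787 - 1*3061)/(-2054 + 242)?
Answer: -863/906 ≈ -0.95254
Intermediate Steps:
(4787 - 1*3061)/(-2054 + 242) = (4787 - 3061)/(-1812) = 1726*(-1/1812) = -863/906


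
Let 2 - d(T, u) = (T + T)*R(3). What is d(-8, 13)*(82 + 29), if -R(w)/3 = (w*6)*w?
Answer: -287490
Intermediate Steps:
R(w) = -18*w² (R(w) = -3*w*6*w = -3*6*w*w = -18*w²)
d(T, u) = 2 + 324*T (d(T, u) = 2 - (T + T)*(-18*3²) = 2 - 2*T*(-18*9) = 2 - 2*T*(-162) = 2 - (-324)*T = 2 + 324*T)
d(-8, 13)*(82 + 29) = (2 + 324*(-8))*(82 + 29) = (2 - 2592)*111 = -2590*111 = -287490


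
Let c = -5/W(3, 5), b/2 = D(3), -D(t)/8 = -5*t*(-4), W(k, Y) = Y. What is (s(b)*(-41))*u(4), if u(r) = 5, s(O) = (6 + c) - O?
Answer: -197825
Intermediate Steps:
D(t) = -160*t (D(t) = -8*(-5*t)*(-4) = -160*t)
b = -960 (b = 2*(-160*3) = 2*(-480) = -960)
c = -1 (c = -5/5 = -5*⅕ = -1)
s(O) = 5 - O (s(O) = (6 - 1) - O = 5 - O)
(s(b)*(-41))*u(4) = ((5 - 1*(-960))*(-41))*5 = ((5 + 960)*(-41))*5 = (965*(-41))*5 = -39565*5 = -197825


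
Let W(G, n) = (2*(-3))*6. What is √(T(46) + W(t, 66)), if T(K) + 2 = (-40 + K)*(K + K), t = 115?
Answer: √514 ≈ 22.672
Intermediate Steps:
W(G, n) = -36 (W(G, n) = -6*6 = -36)
T(K) = -2 + 2*K*(-40 + K) (T(K) = -2 + (-40 + K)*(K + K) = -2 + (-40 + K)*(2*K) = -2 + 2*K*(-40 + K))
√(T(46) + W(t, 66)) = √((-2 - 80*46 + 2*46²) - 36) = √((-2 - 3680 + 2*2116) - 36) = √((-2 - 3680 + 4232) - 36) = √(550 - 36) = √514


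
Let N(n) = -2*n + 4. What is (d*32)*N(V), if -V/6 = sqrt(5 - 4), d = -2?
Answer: -1024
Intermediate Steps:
V = -6 (V = -6*sqrt(5 - 4) = -6*sqrt(1) = -6*1 = -6)
N(n) = 4 - 2*n
(d*32)*N(V) = (-2*32)*(4 - 2*(-6)) = -64*(4 + 12) = -64*16 = -1024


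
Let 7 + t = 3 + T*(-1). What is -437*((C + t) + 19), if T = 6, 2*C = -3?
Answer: -6555/2 ≈ -3277.5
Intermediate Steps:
C = -3/2 (C = (½)*(-3) = -3/2 ≈ -1.5000)
t = -10 (t = -7 + (3 + 6*(-1)) = -7 + (3 - 6) = -7 - 3 = -10)
-437*((C + t) + 19) = -437*((-3/2 - 10) + 19) = -437*(-23/2 + 19) = -437*15/2 = -6555/2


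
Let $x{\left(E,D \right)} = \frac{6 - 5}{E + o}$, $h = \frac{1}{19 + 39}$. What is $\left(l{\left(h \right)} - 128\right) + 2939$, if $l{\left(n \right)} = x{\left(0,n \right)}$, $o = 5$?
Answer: $\frac{14056}{5} \approx 2811.2$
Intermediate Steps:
$h = \frac{1}{58} \approx 0.017241$
$x{\left(E,D \right)} = \frac{1}{5 + E}$ ($x{\left(E,D \right)} = \frac{6 - 5}{E + 5} = 1 \frac{1}{5 + E} = \frac{1}{5 + E}$)
$l{\left(n \right)} = \frac{1}{5}$ ($l{\left(n \right)} = \frac{1}{5 + 0} = \frac{1}{5}$)
$\left(l{\left(h \right)} - 128\right) + 2939 = \left(\frac{1}{5} - 128\right) + 2939 = - \frac{639}{5} + 2939 = \frac{14056}{5}$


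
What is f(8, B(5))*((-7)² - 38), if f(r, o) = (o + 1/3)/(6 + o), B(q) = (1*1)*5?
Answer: 16/3 ≈ 5.3333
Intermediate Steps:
B(q) = 5 (B(q) = 1*5 = 5)
f(r, o) = (⅓ + o)/(6 + o) (f(r, o) = (o + ⅓)/(6 + o) = (⅓ + o)/(6 + o))
f(8, B(5))*((-7)² - 38) = ((⅓ + 5)/(6 + 5))*((-7)² - 38) = ((16/3)/11)*(49 - 38) = ((1/11)*(16/3))*11 = (16/33)*11 = 16/3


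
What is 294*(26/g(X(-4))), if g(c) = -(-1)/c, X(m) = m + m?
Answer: -61152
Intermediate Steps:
X(m) = 2*m
g(c) = 1/c
294*(26/g(X(-4))) = 294*(26/(1/(2*(-4)))) = 294*(26/(1/(-8))) = 294*(26/(-1/8)) = 294*(26*(-8)) = 294*(-208) = -61152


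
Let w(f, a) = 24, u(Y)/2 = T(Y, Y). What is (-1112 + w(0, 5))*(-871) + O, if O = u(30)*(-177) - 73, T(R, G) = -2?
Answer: 948283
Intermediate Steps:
u(Y) = -4 (u(Y) = 2*(-2) = -4)
O = 635 (O = -4*(-177) - 73 = 708 - 73 = 635)
(-1112 + w(0, 5))*(-871) + O = (-1112 + 24)*(-871) + 635 = -1088*(-871) + 635 = 947648 + 635 = 948283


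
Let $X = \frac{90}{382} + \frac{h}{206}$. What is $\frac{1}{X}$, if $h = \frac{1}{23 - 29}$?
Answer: $\frac{236076}{55429} \approx 4.2591$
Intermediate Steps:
$h = - \frac{1}{6}$ ($h = \frac{1}{-6} = - \frac{1}{6} \approx -0.16667$)
$X = \frac{55429}{236076}$ ($X = \frac{90}{382} - \frac{1}{6 \cdot 206} = 90 \cdot \frac{1}{382} - \frac{1}{1236} = \frac{45}{191} - \frac{1}{1236} = \frac{55429}{236076} \approx 0.23479$)
$\frac{1}{X} = \frac{1}{\frac{55429}{236076}} = \frac{236076}{55429}$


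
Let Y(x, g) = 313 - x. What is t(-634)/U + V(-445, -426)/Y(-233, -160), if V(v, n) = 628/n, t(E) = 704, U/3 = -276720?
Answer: -396463/111742995 ≈ -0.0035480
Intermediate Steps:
U = -830160 (U = 3*(-276720) = -830160)
t(-634)/U + V(-445, -426)/Y(-233, -160) = 704/(-830160) + (628/(-426))/(313 - 1*(-233)) = 704*(-1/830160) + (628*(-1/426))/(313 + 233) = -44/51885 - 314/213/546 = -44/51885 - 314/213*1/546 = -44/51885 - 157/58149 = -396463/111742995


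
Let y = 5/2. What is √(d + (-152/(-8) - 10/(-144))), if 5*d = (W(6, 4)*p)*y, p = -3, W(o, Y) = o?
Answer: 5*√58/12 ≈ 3.1732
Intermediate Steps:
y = 5/2 (y = 5*(½) = 5/2 ≈ 2.5000)
d = -9 (d = ((6*(-3))*(5/2))/5 = (-18*5/2)/5 = (⅕)*(-45) = -9)
√(d + (-152/(-8) - 10/(-144))) = √(-9 + (-152/(-8) - 10/(-144))) = √(-9 + (-152*(-⅛) - 10*(-1/144))) = √(-9 + (19 + 5/72)) = √(-9 + 1373/72) = √(725/72) = 5*√58/12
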